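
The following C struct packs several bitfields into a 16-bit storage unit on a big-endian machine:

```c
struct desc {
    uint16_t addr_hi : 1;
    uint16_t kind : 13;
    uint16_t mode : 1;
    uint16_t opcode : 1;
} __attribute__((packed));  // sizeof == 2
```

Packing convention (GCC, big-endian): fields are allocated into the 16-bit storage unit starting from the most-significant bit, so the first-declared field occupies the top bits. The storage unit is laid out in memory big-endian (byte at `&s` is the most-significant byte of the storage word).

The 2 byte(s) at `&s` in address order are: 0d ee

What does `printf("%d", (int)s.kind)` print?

891

[0]=0x0d [1]=0xee (big-endian) → word 0x0dee
addr_hi [15+:1] = (word>>15) & 0x1 = 0
kind [2+:13] = (word>>2) & 0x1fff = 891  ←
mode [1+:1] = (word>>1) & 0x1 = 1
opcode [0+:1] = (word>>0) & 0x1 = 0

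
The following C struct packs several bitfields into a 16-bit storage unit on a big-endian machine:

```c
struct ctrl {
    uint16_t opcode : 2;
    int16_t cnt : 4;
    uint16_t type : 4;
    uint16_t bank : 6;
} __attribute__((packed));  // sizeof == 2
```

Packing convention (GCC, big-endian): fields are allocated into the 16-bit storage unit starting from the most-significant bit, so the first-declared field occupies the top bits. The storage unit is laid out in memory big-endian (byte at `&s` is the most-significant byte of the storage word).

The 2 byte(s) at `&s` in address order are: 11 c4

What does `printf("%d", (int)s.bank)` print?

[0]=0x11 [1]=0xc4 (big-endian) → word 0x11c4
opcode:2 @ bit 14 → (0x11c4>>14)&0x3 = 0x0
cnt:4 @ bit 10 → (0x11c4>>10)&0xf = 0x4
type:4 @ bit 6 → (0x11c4>>6)&0xf = 0x7
bank:6 @ bit 0 → (0x11c4>>0)&0x3f = 0x4  ←

4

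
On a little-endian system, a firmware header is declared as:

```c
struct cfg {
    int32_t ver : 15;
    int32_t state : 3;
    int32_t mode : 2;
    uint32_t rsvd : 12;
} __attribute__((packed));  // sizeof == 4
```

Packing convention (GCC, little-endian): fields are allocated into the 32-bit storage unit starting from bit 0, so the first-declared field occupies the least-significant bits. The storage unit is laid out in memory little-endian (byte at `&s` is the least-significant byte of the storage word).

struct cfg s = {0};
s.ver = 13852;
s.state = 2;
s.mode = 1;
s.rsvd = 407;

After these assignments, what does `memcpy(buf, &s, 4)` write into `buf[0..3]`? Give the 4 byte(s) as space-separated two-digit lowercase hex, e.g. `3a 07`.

1c 36 75 19

[0+:15] ver=13852 & 0x7fff = 0x361c; word=0x0000361c
[15+:3] state=2 & 0x7 = 0x2; word=0x0001361c
[18+:2] mode=1 & 0x3 = 0x1; word=0x0005361c
[20+:12] rsvd=407 & 0xfff = 0x197; word=0x1975361c
word = 0x1975361c → little-endian bytes:
  [0]=0x1c  [1]=0x36  [2]=0x75  [3]=0x19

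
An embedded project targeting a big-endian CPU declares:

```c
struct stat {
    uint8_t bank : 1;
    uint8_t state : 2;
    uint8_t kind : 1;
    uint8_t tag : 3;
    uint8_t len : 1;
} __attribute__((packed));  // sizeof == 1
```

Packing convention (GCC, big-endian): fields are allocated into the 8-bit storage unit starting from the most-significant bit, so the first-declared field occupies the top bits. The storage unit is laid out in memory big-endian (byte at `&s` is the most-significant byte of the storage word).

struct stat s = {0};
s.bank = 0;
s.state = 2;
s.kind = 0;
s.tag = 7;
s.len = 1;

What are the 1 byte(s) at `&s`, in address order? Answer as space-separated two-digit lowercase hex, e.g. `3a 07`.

4f

bank (1b) val=0 bits=0x0 at bit 7: 0x00
state (2b) val=2 bits=0x2 at bit 5: 0x40
kind (1b) val=0 bits=0x0 at bit 4: 0x40
tag (3b) val=7 bits=0x7 at bit 1: 0x4e
len (1b) val=1 bits=0x1 at bit 0: 0x4f
word = 0x4f → big-endian bytes:
  [0]=0x4f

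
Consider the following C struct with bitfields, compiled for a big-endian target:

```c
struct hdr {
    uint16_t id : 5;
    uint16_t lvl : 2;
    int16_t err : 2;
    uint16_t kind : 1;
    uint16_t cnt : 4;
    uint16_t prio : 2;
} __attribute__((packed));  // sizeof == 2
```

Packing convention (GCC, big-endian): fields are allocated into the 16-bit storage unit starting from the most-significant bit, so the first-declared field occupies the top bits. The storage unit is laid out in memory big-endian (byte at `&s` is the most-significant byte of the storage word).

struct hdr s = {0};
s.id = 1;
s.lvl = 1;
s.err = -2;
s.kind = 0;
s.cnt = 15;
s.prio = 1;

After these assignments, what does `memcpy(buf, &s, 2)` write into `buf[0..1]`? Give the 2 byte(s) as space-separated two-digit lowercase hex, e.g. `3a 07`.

[11+:5] id=1 & 0x1f = 0x1; word=0x0800
[9+:2] lvl=1 & 0x3 = 0x1; word=0x0a00
[7+:2] err=-2 & 0x3 = 0x2; word=0x0b00
[6+:1] kind=0 & 0x1 = 0x0; word=0x0b00
[2+:4] cnt=15 & 0xf = 0xf; word=0x0b3c
[0+:2] prio=1 & 0x3 = 0x1; word=0x0b3d
word = 0x0b3d → big-endian bytes:
  [0]=0x0b  [1]=0x3d

0b 3d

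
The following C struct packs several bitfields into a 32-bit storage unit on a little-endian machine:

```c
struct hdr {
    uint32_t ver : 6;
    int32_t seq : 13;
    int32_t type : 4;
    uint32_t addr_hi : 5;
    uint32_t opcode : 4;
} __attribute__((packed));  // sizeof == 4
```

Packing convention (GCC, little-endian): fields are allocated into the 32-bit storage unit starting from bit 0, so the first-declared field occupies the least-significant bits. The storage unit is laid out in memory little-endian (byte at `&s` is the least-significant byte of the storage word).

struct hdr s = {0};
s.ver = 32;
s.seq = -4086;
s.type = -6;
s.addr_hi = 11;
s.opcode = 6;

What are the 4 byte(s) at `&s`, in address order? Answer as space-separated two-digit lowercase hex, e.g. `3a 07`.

a0 02 d4 65

ver (6b) val=32 bits=0x20 at bit 0: 0x00000020
seq (13b) val=-4086 bits=0x100a at bit 6: 0x000402a0
type (4b) val=-6 bits=0xa at bit 19: 0x005402a0
addr_hi (5b) val=11 bits=0xb at bit 23: 0x05d402a0
opcode (4b) val=6 bits=0x6 at bit 28: 0x65d402a0
word = 0x65d402a0 → little-endian bytes:
  [0]=0xa0  [1]=0x02  [2]=0xd4  [3]=0x65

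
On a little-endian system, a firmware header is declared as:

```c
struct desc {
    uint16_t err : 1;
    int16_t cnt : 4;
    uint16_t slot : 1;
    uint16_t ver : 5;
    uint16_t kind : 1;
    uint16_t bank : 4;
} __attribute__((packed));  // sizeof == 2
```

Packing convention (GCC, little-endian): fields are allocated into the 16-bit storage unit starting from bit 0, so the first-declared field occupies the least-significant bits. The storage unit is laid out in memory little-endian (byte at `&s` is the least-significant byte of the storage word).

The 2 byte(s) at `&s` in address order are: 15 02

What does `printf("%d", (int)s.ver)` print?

8

[0]=0x15 [1]=0x02 (little-endian) → word 0x0215
err [0+:1] = (word>>0) & 0x1 = 1
cnt [1+:4] = (word>>1) & 0xf = 10
slot [5+:1] = (word>>5) & 0x1 = 0
ver [6+:5] = (word>>6) & 0x1f = 8  ←
kind [11+:1] = (word>>11) & 0x1 = 0
bank [12+:4] = (word>>12) & 0xf = 0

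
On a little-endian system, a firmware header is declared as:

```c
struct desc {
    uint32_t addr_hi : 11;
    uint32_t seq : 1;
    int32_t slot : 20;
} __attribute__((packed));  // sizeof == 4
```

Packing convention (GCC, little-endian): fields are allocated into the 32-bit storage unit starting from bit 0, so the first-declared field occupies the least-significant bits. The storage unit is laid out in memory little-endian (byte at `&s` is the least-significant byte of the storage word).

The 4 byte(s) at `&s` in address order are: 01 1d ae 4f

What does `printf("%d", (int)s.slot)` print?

326369

[0]=0x01 [1]=0x1d [2]=0xae [3]=0x4f (little-endian) → word 0x4fae1d01
addr_hi [0+:11] = (word>>0) & 0x7ff = 1281
seq [11+:1] = (word>>11) & 0x1 = 1
slot [12+:20] = (word>>12) & 0xfffff = 326369  ←
slot signed 20b, MSB=0: value = 326369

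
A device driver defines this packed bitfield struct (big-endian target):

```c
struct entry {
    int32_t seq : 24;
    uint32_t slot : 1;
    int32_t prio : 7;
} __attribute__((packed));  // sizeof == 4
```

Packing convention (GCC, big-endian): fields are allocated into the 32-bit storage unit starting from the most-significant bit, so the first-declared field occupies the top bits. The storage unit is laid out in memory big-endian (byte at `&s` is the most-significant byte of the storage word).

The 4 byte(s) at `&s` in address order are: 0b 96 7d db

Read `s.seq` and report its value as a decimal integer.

759421

[0]=0x0b [1]=0x96 [2]=0x7d [3]=0xdb (big-endian) → word 0x0b967ddb
seq:24 @ bit 8 → (0x0b967ddb>>8)&0xffffff = 0xb967d  ←
slot:1 @ bit 7 → (0x0b967ddb>>7)&0x1 = 0x1
prio:7 @ bit 0 → (0x0b967ddb>>0)&0x7f = 0x5b
seq signed 24b, MSB=0: value = 759421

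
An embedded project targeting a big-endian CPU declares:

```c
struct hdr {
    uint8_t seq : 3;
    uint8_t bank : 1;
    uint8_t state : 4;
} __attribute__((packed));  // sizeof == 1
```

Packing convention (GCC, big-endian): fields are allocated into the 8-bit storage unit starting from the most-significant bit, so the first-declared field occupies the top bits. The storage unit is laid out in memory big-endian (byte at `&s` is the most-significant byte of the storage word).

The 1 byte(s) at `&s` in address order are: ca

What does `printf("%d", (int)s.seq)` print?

[0]=0xca (big-endian) → word 0xca
seq:3 @ bit 5 → (0xca>>5)&0x7 = 0x6  ←
bank:1 @ bit 4 → (0xca>>4)&0x1 = 0x0
state:4 @ bit 0 → (0xca>>0)&0xf = 0xa

6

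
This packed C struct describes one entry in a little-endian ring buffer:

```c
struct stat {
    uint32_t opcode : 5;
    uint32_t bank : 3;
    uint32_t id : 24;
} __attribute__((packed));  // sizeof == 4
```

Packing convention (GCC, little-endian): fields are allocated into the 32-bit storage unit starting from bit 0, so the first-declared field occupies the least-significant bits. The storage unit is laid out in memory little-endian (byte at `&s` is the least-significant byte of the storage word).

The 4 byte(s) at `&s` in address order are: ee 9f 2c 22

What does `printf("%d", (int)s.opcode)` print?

[0]=0xee [1]=0x9f [2]=0x2c [3]=0x22 (little-endian) → word 0x222c9fee
opcode:5 @ bit 0 → (0x222c9fee>>0)&0x1f = 0xe  ←
bank:3 @ bit 5 → (0x222c9fee>>5)&0x7 = 0x7
id:24 @ bit 8 → (0x222c9fee>>8)&0xffffff = 0x222c9f

14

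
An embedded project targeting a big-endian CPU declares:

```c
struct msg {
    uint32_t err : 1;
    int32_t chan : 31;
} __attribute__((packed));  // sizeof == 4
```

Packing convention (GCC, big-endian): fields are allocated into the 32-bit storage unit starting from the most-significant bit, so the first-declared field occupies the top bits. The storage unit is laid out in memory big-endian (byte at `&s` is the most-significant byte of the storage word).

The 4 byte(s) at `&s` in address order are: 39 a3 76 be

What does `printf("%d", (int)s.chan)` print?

[0]=0x39 [1]=0xa3 [2]=0x76 [3]=0xbe (big-endian) → word 0x39a376be
err [31+:1] = (word>>31) & 0x1 = 0
chan [0+:31] = (word>>0) & 0x7fffffff = 967014078  ←
chan signed 31b, MSB=0: value = 967014078

967014078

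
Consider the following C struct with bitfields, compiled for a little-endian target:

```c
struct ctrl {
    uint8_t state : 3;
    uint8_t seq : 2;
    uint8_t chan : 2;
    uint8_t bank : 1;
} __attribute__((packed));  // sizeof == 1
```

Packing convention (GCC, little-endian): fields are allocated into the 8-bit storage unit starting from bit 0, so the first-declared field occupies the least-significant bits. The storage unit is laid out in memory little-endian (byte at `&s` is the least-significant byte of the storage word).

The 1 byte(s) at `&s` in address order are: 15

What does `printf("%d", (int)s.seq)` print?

[0]=0x15 (little-endian) → word 0x15
state:3 @ bit 0 → (0x15>>0)&0x7 = 0x5
seq:2 @ bit 3 → (0x15>>3)&0x3 = 0x2  ←
chan:2 @ bit 5 → (0x15>>5)&0x3 = 0x0
bank:1 @ bit 7 → (0x15>>7)&0x1 = 0x0

2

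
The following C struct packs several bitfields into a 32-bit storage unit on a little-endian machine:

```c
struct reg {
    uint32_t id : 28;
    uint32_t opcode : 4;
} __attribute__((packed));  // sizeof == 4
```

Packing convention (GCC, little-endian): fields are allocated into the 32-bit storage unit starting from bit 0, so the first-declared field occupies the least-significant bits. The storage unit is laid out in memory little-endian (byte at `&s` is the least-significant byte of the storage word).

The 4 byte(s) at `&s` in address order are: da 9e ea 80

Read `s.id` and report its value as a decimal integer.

15376090

[0]=0xda [1]=0x9e [2]=0xea [3]=0x80 (little-endian) → word 0x80ea9eda
id:28 @ bit 0 → (0x80ea9eda>>0)&0xfffffff = 0xea9eda  ←
opcode:4 @ bit 28 → (0x80ea9eda>>28)&0xf = 0x8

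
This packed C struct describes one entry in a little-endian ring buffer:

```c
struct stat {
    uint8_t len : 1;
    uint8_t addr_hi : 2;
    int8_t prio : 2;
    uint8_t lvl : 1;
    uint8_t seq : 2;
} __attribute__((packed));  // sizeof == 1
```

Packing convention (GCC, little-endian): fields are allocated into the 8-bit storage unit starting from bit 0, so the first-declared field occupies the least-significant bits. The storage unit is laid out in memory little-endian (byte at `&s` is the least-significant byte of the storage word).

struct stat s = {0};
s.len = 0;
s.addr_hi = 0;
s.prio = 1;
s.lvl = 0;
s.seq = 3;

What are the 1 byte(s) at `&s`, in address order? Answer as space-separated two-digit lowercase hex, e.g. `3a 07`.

len:1 = 0 → 0x0 << 0 → word 0x00
addr_hi:2 = 0 → 0x0 << 1 → word 0x00
prio:2 = 1 → 0x1 << 3 → word 0x08
lvl:1 = 0 → 0x0 << 5 → word 0x08
seq:2 = 3 → 0x3 << 6 → word 0xc8
word = 0xc8 → little-endian bytes:
  [0]=0xc8

c8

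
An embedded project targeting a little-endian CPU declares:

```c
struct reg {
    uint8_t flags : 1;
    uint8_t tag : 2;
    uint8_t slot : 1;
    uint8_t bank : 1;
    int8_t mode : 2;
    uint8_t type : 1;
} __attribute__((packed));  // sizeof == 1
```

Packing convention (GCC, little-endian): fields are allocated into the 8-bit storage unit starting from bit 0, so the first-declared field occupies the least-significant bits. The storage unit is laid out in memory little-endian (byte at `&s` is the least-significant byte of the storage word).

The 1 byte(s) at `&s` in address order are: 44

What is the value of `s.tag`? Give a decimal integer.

2

[0]=0x44 (little-endian) → word 0x44
flags [0+:1] = (word>>0) & 0x1 = 0
tag [1+:2] = (word>>1) & 0x3 = 2  ←
slot [3+:1] = (word>>3) & 0x1 = 0
bank [4+:1] = (word>>4) & 0x1 = 0
mode [5+:2] = (word>>5) & 0x3 = 2
type [7+:1] = (word>>7) & 0x1 = 0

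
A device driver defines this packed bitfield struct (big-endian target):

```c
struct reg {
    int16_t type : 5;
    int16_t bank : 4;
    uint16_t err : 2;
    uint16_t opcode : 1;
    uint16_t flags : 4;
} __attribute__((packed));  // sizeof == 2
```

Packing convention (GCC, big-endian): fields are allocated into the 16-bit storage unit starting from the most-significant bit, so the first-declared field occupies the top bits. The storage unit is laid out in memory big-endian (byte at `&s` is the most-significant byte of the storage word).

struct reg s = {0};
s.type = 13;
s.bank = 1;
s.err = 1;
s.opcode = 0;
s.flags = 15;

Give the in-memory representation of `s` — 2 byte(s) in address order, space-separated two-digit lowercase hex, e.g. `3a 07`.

type (5b) val=13 bits=0xd at bit 11: 0x6800
bank (4b) val=1 bits=0x1 at bit 7: 0x6880
err (2b) val=1 bits=0x1 at bit 5: 0x68a0
opcode (1b) val=0 bits=0x0 at bit 4: 0x68a0
flags (4b) val=15 bits=0xf at bit 0: 0x68af
word = 0x68af → big-endian bytes:
  [0]=0x68  [1]=0xaf

68 af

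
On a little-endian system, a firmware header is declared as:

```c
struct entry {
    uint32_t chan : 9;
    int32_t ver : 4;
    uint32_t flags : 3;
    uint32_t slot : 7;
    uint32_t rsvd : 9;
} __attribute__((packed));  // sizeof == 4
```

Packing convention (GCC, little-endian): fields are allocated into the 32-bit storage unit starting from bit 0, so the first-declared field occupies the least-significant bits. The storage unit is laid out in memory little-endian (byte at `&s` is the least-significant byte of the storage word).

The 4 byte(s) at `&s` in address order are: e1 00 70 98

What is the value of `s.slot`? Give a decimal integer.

112

[0]=0xe1 [1]=0x00 [2]=0x70 [3]=0x98 (little-endian) → word 0x987000e1
chan:9 @ bit 0 → (0x987000e1>>0)&0x1ff = 0xe1
ver:4 @ bit 9 → (0x987000e1>>9)&0xf = 0x0
flags:3 @ bit 13 → (0x987000e1>>13)&0x7 = 0x0
slot:7 @ bit 16 → (0x987000e1>>16)&0x7f = 0x70  ←
rsvd:9 @ bit 23 → (0x987000e1>>23)&0x1ff = 0x130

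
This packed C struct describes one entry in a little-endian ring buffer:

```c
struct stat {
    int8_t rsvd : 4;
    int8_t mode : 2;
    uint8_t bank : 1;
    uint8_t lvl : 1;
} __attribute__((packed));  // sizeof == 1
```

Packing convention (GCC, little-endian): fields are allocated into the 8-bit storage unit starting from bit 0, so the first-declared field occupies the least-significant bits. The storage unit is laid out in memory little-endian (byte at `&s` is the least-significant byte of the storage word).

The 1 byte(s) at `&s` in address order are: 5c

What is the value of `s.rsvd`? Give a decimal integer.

[0]=0x5c (little-endian) → word 0x5c
rsvd [0+:4] = (word>>0) & 0xf = 12  ←
mode [4+:2] = (word>>4) & 0x3 = 1
bank [6+:1] = (word>>6) & 0x1 = 1
lvl [7+:1] = (word>>7) & 0x1 = 0
rsvd signed 4b, MSB=1: 12 - 16 = -4

-4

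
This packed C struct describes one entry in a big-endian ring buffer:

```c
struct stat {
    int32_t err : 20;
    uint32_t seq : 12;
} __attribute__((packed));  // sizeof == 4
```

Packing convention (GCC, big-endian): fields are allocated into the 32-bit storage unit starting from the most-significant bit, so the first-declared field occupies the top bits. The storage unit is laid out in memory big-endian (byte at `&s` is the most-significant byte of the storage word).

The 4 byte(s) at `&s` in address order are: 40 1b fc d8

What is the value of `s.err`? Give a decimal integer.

[0]=0x40 [1]=0x1b [2]=0xfc [3]=0xd8 (big-endian) → word 0x401bfcd8
err:20 @ bit 12 → (0x401bfcd8>>12)&0xfffff = 0x401bf  ←
seq:12 @ bit 0 → (0x401bfcd8>>0)&0xfff = 0xcd8
err signed 20b, MSB=0: value = 262591

262591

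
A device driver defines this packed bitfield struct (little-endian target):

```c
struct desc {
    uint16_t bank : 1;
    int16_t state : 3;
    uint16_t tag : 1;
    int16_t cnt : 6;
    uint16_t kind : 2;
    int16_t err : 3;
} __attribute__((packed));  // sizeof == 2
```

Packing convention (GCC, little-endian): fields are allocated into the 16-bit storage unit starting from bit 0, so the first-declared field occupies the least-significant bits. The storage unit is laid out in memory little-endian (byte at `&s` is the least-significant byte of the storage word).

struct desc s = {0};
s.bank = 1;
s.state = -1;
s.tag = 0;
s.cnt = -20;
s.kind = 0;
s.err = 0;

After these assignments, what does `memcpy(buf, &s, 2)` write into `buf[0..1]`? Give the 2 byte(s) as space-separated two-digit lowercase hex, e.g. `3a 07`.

[0+:1] bank=1 & 0x1 = 0x1; word=0x0001
[1+:3] state=-1 & 0x7 = 0x7; word=0x000f
[4+:1] tag=0 & 0x1 = 0x0; word=0x000f
[5+:6] cnt=-20 & 0x3f = 0x2c; word=0x058f
[11+:2] kind=0 & 0x3 = 0x0; word=0x058f
[13+:3] err=0 & 0x7 = 0x0; word=0x058f
word = 0x058f → little-endian bytes:
  [0]=0x8f  [1]=0x05

8f 05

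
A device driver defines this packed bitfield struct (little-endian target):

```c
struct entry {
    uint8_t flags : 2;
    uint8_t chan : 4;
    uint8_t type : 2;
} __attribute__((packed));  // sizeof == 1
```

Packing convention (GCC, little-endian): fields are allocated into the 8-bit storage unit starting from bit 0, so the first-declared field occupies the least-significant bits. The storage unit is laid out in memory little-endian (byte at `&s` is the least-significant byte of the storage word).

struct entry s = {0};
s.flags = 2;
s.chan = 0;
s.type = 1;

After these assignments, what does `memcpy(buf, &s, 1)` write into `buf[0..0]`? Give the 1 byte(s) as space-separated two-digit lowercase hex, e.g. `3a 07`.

42

flags (2b) val=2 bits=0x2 at bit 0: 0x02
chan (4b) val=0 bits=0x0 at bit 2: 0x02
type (2b) val=1 bits=0x1 at bit 6: 0x42
word = 0x42 → little-endian bytes:
  [0]=0x42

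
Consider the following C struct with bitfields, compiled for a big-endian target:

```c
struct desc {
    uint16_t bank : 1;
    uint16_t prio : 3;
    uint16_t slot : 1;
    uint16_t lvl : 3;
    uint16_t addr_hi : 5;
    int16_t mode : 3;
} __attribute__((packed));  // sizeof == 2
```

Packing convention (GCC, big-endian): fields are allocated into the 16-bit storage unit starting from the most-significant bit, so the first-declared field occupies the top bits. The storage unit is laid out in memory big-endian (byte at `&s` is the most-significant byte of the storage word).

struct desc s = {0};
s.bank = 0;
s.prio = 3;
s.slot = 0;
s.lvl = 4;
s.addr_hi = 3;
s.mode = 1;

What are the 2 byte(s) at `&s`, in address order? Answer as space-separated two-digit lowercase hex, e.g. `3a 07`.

34 19

[15+:1] bank=0 & 0x1 = 0x0; word=0x0000
[12+:3] prio=3 & 0x7 = 0x3; word=0x3000
[11+:1] slot=0 & 0x1 = 0x0; word=0x3000
[8+:3] lvl=4 & 0x7 = 0x4; word=0x3400
[3+:5] addr_hi=3 & 0x1f = 0x3; word=0x3418
[0+:3] mode=1 & 0x7 = 0x1; word=0x3419
word = 0x3419 → big-endian bytes:
  [0]=0x34  [1]=0x19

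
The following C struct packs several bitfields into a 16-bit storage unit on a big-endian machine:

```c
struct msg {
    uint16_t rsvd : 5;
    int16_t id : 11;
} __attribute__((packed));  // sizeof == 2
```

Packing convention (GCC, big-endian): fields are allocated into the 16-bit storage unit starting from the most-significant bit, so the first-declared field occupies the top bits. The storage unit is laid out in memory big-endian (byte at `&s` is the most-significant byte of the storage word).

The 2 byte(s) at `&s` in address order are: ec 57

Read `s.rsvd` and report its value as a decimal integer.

[0]=0xec [1]=0x57 (big-endian) → word 0xec57
rsvd [11+:5] = (word>>11) & 0x1f = 29  ←
id [0+:11] = (word>>0) & 0x7ff = 1111

29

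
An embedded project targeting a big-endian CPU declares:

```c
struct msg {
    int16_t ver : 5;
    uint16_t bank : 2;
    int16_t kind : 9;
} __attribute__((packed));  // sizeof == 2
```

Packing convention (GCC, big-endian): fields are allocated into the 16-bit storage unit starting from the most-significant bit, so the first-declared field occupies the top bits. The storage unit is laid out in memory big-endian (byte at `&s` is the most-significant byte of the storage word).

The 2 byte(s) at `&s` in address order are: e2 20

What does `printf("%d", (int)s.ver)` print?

[0]=0xe2 [1]=0x20 (big-endian) → word 0xe220
ver [11+:5] = (word>>11) & 0x1f = 28  ←
bank [9+:2] = (word>>9) & 0x3 = 1
kind [0+:9] = (word>>0) & 0x1ff = 32
ver signed 5b, MSB=1: 28 - 32 = -4

-4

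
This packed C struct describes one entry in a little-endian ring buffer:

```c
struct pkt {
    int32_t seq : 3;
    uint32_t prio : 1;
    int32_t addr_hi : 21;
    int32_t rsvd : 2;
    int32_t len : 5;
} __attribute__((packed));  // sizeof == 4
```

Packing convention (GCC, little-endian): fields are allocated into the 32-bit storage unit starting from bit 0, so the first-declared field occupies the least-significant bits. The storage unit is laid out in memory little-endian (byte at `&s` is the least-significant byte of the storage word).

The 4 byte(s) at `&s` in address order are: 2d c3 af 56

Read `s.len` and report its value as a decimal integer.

10

[0]=0x2d [1]=0xc3 [2]=0xaf [3]=0x56 (little-endian) → word 0x56afc32d
seq [0+:3] = (word>>0) & 0x7 = 5
prio [3+:1] = (word>>3) & 0x1 = 1
addr_hi [4+:21] = (word>>4) & 0x1fffff = 719922
rsvd [25+:2] = (word>>25) & 0x3 = 3
len [27+:5] = (word>>27) & 0x1f = 10  ←
len signed 5b, MSB=0: value = 10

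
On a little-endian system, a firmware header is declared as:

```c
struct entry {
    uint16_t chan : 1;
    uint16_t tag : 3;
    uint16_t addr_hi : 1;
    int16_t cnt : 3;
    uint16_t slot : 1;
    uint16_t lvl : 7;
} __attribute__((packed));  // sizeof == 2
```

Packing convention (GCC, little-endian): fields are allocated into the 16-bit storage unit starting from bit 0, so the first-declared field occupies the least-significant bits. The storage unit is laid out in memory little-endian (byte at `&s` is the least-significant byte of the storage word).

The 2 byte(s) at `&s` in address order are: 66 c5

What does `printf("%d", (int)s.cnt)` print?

3

[0]=0x66 [1]=0xc5 (little-endian) → word 0xc566
chan [0+:1] = (word>>0) & 0x1 = 0
tag [1+:3] = (word>>1) & 0x7 = 3
addr_hi [4+:1] = (word>>4) & 0x1 = 0
cnt [5+:3] = (word>>5) & 0x7 = 3  ←
slot [8+:1] = (word>>8) & 0x1 = 1
lvl [9+:7] = (word>>9) & 0x7f = 98
cnt signed 3b, MSB=0: value = 3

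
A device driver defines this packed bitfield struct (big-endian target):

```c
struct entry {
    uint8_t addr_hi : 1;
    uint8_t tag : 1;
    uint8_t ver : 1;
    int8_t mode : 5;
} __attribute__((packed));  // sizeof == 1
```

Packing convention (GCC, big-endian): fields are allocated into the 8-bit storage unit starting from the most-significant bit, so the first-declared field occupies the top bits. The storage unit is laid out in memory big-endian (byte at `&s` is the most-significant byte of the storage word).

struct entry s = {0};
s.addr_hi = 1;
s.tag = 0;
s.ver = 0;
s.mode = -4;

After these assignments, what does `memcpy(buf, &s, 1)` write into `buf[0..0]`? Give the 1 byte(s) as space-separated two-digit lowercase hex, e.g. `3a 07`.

9c

[7+:1] addr_hi=1 & 0x1 = 0x1; word=0x80
[6+:1] tag=0 & 0x1 = 0x0; word=0x80
[5+:1] ver=0 & 0x1 = 0x0; word=0x80
[0+:5] mode=-4 & 0x1f = 0x1c; word=0x9c
word = 0x9c → big-endian bytes:
  [0]=0x9c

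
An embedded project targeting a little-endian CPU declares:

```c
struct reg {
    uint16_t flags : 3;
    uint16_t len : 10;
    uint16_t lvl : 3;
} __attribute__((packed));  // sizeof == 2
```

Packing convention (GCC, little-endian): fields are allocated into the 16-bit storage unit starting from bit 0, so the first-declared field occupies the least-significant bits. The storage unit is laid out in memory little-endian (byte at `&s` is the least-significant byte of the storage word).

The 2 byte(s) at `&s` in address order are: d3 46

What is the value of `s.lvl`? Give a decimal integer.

2

[0]=0xd3 [1]=0x46 (little-endian) → word 0x46d3
flags:3 @ bit 0 → (0x46d3>>0)&0x7 = 0x3
len:10 @ bit 3 → (0x46d3>>3)&0x3ff = 0xda
lvl:3 @ bit 13 → (0x46d3>>13)&0x7 = 0x2  ←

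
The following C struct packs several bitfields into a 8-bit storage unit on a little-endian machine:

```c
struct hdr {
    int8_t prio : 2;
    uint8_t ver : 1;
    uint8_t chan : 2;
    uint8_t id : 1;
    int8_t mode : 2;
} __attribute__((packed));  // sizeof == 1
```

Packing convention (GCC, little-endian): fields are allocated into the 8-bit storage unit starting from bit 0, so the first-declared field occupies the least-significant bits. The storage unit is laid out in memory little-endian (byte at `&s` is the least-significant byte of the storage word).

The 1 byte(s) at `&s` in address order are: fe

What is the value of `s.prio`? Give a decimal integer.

-2

[0]=0xfe (little-endian) → word 0xfe
prio [0+:2] = (word>>0) & 0x3 = 2  ←
ver [2+:1] = (word>>2) & 0x1 = 1
chan [3+:2] = (word>>3) & 0x3 = 3
id [5+:1] = (word>>5) & 0x1 = 1
mode [6+:2] = (word>>6) & 0x3 = 3
prio signed 2b, MSB=1: 2 - 4 = -2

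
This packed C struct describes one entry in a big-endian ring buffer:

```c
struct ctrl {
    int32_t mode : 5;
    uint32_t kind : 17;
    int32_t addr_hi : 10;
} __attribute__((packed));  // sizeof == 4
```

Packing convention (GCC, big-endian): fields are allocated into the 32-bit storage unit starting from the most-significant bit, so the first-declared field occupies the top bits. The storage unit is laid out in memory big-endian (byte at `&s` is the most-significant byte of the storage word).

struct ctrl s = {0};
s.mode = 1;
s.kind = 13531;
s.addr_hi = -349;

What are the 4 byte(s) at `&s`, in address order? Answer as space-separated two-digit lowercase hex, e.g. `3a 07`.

[27+:5] mode=1 & 0x1f = 0x1; word=0x08000000
[10+:17] kind=13531 & 0x1ffff = 0x34db; word=0x08d36c00
[0+:10] addr_hi=-349 & 0x3ff = 0x2a3; word=0x08d36ea3
word = 0x08d36ea3 → big-endian bytes:
  [0]=0x08  [1]=0xd3  [2]=0x6e  [3]=0xa3

08 d3 6e a3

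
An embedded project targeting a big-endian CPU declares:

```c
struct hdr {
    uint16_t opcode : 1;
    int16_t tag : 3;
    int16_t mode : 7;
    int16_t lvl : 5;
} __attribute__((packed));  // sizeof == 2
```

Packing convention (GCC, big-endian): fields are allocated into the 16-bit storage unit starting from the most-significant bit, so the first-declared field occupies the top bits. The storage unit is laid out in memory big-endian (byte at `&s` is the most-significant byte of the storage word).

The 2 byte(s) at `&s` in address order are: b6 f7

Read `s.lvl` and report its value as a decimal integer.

-9

[0]=0xb6 [1]=0xf7 (big-endian) → word 0xb6f7
opcode:1 @ bit 15 → (0xb6f7>>15)&0x1 = 0x1
tag:3 @ bit 12 → (0xb6f7>>12)&0x7 = 0x3
mode:7 @ bit 5 → (0xb6f7>>5)&0x7f = 0x37
lvl:5 @ bit 0 → (0xb6f7>>0)&0x1f = 0x17  ←
lvl signed 5b, MSB=1: 23 - 32 = -9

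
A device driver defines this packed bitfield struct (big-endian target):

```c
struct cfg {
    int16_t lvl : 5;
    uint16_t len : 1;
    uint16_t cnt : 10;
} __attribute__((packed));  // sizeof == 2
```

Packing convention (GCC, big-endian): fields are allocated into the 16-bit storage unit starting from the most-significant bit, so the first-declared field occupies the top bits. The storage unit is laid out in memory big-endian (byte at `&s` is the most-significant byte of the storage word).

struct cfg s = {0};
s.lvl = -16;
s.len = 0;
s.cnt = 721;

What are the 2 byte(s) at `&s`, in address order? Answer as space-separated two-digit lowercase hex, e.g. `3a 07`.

82 d1

[11+:5] lvl=-16 & 0x1f = 0x10; word=0x8000
[10+:1] len=0 & 0x1 = 0x0; word=0x8000
[0+:10] cnt=721 & 0x3ff = 0x2d1; word=0x82d1
word = 0x82d1 → big-endian bytes:
  [0]=0x82  [1]=0xd1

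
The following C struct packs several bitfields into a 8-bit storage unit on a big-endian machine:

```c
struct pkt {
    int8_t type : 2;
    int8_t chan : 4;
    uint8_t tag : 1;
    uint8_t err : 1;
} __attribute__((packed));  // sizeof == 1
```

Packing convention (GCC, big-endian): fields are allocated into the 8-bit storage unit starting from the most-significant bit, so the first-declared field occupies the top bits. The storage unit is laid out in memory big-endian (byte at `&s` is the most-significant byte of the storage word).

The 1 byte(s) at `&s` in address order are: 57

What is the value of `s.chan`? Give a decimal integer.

[0]=0x57 (big-endian) → word 0x57
type [6+:2] = (word>>6) & 0x3 = 1
chan [2+:4] = (word>>2) & 0xf = 5  ←
tag [1+:1] = (word>>1) & 0x1 = 1
err [0+:1] = (word>>0) & 0x1 = 1
chan signed 4b, MSB=0: value = 5

5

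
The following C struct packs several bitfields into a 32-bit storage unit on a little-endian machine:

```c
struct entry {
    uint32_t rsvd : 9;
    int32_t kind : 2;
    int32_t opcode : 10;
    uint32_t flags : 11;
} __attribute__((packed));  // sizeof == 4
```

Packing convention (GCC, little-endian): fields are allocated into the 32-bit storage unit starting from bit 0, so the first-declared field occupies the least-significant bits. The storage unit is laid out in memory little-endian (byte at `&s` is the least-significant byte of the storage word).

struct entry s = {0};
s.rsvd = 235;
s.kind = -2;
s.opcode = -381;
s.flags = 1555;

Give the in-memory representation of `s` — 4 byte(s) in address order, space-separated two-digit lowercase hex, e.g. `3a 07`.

eb 1c 74 c2

rsvd (9b) val=235 bits=0xeb at bit 0: 0x000000eb
kind (2b) val=-2 bits=0x2 at bit 9: 0x000004eb
opcode (10b) val=-381 bits=0x283 at bit 11: 0x00141ceb
flags (11b) val=1555 bits=0x613 at bit 21: 0xc2741ceb
word = 0xc2741ceb → little-endian bytes:
  [0]=0xeb  [1]=0x1c  [2]=0x74  [3]=0xc2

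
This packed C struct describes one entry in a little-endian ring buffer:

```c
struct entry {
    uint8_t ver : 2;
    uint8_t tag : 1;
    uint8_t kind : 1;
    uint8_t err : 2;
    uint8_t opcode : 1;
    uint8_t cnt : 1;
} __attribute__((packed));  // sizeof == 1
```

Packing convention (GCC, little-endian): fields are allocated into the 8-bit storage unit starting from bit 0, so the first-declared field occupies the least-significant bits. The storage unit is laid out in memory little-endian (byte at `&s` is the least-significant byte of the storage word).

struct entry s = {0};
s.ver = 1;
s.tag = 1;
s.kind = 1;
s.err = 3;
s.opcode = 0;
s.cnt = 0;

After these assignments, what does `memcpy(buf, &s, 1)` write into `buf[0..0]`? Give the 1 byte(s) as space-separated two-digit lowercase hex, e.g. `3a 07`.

ver (2b) val=1 bits=0x1 at bit 0: 0x01
tag (1b) val=1 bits=0x1 at bit 2: 0x05
kind (1b) val=1 bits=0x1 at bit 3: 0x0d
err (2b) val=3 bits=0x3 at bit 4: 0x3d
opcode (1b) val=0 bits=0x0 at bit 6: 0x3d
cnt (1b) val=0 bits=0x0 at bit 7: 0x3d
word = 0x3d → little-endian bytes:
  [0]=0x3d

3d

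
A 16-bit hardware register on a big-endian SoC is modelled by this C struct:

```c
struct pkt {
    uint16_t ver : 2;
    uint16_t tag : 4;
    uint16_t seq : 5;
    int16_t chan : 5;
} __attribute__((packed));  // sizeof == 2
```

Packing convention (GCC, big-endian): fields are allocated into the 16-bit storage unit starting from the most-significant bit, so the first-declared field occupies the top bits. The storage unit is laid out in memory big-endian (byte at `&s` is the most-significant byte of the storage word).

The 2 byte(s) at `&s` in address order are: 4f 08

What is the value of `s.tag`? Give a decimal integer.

[0]=0x4f [1]=0x08 (big-endian) → word 0x4f08
ver:2 @ bit 14 → (0x4f08>>14)&0x3 = 0x1
tag:4 @ bit 10 → (0x4f08>>10)&0xf = 0x3  ←
seq:5 @ bit 5 → (0x4f08>>5)&0x1f = 0x18
chan:5 @ bit 0 → (0x4f08>>0)&0x1f = 0x8

3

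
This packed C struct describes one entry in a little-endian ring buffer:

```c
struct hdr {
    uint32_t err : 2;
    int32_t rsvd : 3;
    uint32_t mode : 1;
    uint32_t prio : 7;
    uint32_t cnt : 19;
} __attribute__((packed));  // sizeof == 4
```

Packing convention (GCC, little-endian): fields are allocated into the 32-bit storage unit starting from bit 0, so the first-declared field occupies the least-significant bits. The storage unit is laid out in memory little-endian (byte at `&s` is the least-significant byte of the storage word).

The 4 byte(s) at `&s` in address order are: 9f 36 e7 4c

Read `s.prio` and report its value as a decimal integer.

90

[0]=0x9f [1]=0x36 [2]=0xe7 [3]=0x4c (little-endian) → word 0x4ce7369f
err:2 @ bit 0 → (0x4ce7369f>>0)&0x3 = 0x3
rsvd:3 @ bit 2 → (0x4ce7369f>>2)&0x7 = 0x7
mode:1 @ bit 5 → (0x4ce7369f>>5)&0x1 = 0x0
prio:7 @ bit 6 → (0x4ce7369f>>6)&0x7f = 0x5a  ←
cnt:19 @ bit 13 → (0x4ce7369f>>13)&0x7ffff = 0x26739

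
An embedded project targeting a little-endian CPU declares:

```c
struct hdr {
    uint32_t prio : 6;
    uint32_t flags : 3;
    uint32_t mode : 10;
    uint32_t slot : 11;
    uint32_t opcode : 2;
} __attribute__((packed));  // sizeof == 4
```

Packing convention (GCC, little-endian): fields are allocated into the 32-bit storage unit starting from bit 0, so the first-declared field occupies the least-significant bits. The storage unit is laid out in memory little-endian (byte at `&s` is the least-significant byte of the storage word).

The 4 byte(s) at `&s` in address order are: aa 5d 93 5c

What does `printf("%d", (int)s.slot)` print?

914

[0]=0xaa [1]=0x5d [2]=0x93 [3]=0x5c (little-endian) → word 0x5c935daa
prio [0+:6] = (word>>0) & 0x3f = 42
flags [6+:3] = (word>>6) & 0x7 = 6
mode [9+:10] = (word>>9) & 0x3ff = 430
slot [19+:11] = (word>>19) & 0x7ff = 914  ←
opcode [30+:2] = (word>>30) & 0x3 = 1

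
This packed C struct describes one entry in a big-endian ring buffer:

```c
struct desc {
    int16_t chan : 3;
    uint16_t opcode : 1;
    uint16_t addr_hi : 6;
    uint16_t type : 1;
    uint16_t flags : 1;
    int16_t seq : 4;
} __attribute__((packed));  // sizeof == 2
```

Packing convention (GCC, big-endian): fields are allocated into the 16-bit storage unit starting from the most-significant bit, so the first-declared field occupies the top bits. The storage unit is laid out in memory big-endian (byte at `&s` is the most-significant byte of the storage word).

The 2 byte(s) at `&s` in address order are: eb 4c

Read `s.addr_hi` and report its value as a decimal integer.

45

[0]=0xeb [1]=0x4c (big-endian) → word 0xeb4c
chan:3 @ bit 13 → (0xeb4c>>13)&0x7 = 0x7
opcode:1 @ bit 12 → (0xeb4c>>12)&0x1 = 0x0
addr_hi:6 @ bit 6 → (0xeb4c>>6)&0x3f = 0x2d  ←
type:1 @ bit 5 → (0xeb4c>>5)&0x1 = 0x0
flags:1 @ bit 4 → (0xeb4c>>4)&0x1 = 0x0
seq:4 @ bit 0 → (0xeb4c>>0)&0xf = 0xc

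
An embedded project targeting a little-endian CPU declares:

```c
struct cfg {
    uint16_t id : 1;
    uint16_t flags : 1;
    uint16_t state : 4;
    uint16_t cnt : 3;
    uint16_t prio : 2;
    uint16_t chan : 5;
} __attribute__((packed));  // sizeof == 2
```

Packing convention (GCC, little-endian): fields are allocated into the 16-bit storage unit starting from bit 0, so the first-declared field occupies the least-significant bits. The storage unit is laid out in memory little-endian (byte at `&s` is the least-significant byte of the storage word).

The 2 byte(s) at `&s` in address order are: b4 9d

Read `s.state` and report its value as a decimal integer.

[0]=0xb4 [1]=0x9d (little-endian) → word 0x9db4
id [0+:1] = (word>>0) & 0x1 = 0
flags [1+:1] = (word>>1) & 0x1 = 0
state [2+:4] = (word>>2) & 0xf = 13  ←
cnt [6+:3] = (word>>6) & 0x7 = 6
prio [9+:2] = (word>>9) & 0x3 = 2
chan [11+:5] = (word>>11) & 0x1f = 19

13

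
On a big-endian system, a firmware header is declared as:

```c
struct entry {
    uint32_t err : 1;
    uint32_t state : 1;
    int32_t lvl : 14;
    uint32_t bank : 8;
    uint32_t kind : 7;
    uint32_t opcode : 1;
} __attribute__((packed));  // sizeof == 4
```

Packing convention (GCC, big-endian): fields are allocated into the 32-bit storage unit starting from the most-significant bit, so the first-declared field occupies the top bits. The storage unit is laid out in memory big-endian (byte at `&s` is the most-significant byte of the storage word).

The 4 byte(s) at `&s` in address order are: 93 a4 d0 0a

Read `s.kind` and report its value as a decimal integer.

5

[0]=0x93 [1]=0xa4 [2]=0xd0 [3]=0x0a (big-endian) → word 0x93a4d00a
err:1 @ bit 31 → (0x93a4d00a>>31)&0x1 = 0x1
state:1 @ bit 30 → (0x93a4d00a>>30)&0x1 = 0x0
lvl:14 @ bit 16 → (0x93a4d00a>>16)&0x3fff = 0x13a4
bank:8 @ bit 8 → (0x93a4d00a>>8)&0xff = 0xd0
kind:7 @ bit 1 → (0x93a4d00a>>1)&0x7f = 0x5  ←
opcode:1 @ bit 0 → (0x93a4d00a>>0)&0x1 = 0x0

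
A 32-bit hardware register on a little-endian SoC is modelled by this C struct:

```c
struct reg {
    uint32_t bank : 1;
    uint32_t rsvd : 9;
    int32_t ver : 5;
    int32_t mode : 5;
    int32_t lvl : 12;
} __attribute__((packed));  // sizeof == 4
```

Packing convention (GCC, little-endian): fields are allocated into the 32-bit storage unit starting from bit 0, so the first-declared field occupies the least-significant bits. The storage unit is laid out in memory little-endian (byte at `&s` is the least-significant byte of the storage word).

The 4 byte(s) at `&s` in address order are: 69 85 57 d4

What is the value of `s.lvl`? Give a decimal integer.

[0]=0x69 [1]=0x85 [2]=0x57 [3]=0xd4 (little-endian) → word 0xd4578569
bank [0+:1] = (word>>0) & 0x1 = 1
rsvd [1+:9] = (word>>1) & 0x1ff = 180
ver [10+:5] = (word>>10) & 0x1f = 1
mode [15+:5] = (word>>15) & 0x1f = 15
lvl [20+:12] = (word>>20) & 0xfff = 3397  ←
lvl signed 12b, MSB=1: 3397 - 4096 = -699

-699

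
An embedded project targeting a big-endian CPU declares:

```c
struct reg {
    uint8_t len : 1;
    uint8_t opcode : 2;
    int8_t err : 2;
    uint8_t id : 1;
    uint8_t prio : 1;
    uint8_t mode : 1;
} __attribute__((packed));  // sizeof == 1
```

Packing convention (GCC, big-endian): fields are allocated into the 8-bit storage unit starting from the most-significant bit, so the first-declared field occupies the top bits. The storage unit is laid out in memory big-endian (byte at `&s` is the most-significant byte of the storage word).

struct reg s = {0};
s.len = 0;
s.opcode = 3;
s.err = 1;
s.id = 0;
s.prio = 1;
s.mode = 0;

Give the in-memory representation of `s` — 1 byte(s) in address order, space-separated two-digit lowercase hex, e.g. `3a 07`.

6a

len (1b) val=0 bits=0x0 at bit 7: 0x00
opcode (2b) val=3 bits=0x3 at bit 5: 0x60
err (2b) val=1 bits=0x1 at bit 3: 0x68
id (1b) val=0 bits=0x0 at bit 2: 0x68
prio (1b) val=1 bits=0x1 at bit 1: 0x6a
mode (1b) val=0 bits=0x0 at bit 0: 0x6a
word = 0x6a → big-endian bytes:
  [0]=0x6a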